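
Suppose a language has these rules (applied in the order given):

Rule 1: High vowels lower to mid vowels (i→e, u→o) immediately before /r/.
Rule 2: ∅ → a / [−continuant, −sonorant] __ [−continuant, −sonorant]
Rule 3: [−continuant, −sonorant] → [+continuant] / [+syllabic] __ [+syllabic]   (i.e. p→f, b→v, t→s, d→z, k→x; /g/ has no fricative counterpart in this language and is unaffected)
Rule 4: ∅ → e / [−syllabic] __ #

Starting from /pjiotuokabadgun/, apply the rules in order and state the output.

pjiosuoxavazagune

Rule 1 (pre-rhotic lowering): no segment meets the environment; /pjiotuokabadgun/ is unchanged.
Rule 2 (stop-cluster a-epenthesis): /d/ and /g/ form a stop–stop cluster, so [a] is inserted between them. /pjiotuokabadgun/ → pjiotuokabadagun.
Rule 3 (intervocalic spirantization): /t/ is a stop between vowels /o/ and /u/, so it spirantizes to the fricative [s]. /k/ is a stop between vowels /o/ and /a/, so it spirantizes to the fricative [x]. /b/ is a stop between vowels /a/ and /a/, so it spirantizes to the fricative [v]. /d/ is a stop between vowels /a/ and /a/, so it spirantizes to the fricative [z]. /pjiotuokabadagun/ → pjiosuoxavazagun.
Rule 4 (final e-epenthesis): the form ends in the consonant /n/, so [e] is inserted word-finally. /pjiosuoxavazagun/ → pjiosuoxavazagune.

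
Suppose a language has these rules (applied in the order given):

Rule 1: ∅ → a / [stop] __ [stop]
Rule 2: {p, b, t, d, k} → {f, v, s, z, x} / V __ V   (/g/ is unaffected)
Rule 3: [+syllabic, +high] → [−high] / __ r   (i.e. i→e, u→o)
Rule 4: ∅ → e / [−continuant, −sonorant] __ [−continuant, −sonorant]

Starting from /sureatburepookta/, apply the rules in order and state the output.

soreasavorefooxasa

Rule 1 (stop-cluster a-epenthesis): /t/ and /b/ form a stop–stop cluster, so [a] is inserted between them. /k/ and /t/ form a stop–stop cluster, so [a] is inserted between them. /sureatburepookta/ → sureataburepookata.
Rule 2 (intervocalic spirantization): /t/ is a stop between vowels /a/ and /a/, so it spirantizes to the fricative [s]. /b/ is a stop between vowels /a/ and /u/, so it spirantizes to the fricative [v]. /p/ is a stop between vowels /e/ and /o/, so it spirantizes to the fricative [f]. /k/ is a stop between vowels /o/ and /a/, so it spirantizes to the fricative [x]. /t/ is a stop between vowels /a/ and /a/, so it spirantizes to the fricative [s]. /sureataburepookata/ → sureasavurefooxasa.
Rule 3 (pre-rhotic lowering): /u/ is a high vowel immediately before /r/, so it lowers to [o]. /u/ is a high vowel immediately before /r/, so it lowers to [o]. /sureasavurefooxasa/ → soreasavorefooxasa.
Rule 4 (stop-cluster e-epenthesis): no segment meets the environment; /soreasavorefooxasa/ is unchanged.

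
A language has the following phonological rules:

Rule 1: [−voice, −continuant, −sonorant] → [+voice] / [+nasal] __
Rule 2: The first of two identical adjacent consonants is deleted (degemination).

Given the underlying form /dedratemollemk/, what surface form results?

dedratemolemg

Rule 1 (post-nasal voicing): /k/ is a voiceless stop immediately after the nasal /m/, so it voices to [g]. /dedratemollemk/ → dedratemollemg.
Rule 2 (degemination): /ll/ is a geminate; the first /l/ deletes. /dedratemollemg/ → dedratemolemg.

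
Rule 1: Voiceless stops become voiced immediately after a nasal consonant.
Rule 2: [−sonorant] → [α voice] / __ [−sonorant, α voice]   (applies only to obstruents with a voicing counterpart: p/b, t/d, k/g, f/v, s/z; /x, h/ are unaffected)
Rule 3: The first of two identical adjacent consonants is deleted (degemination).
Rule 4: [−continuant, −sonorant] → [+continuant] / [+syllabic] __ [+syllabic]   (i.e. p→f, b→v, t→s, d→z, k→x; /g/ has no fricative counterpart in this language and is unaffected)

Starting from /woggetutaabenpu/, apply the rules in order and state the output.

wogesusaavenbu

Rule 1 (post-nasal voicing): /p/ is a voiceless stop immediately after the nasal /n/, so it voices to [b]. /woggetutaabenpu/ → woggetutaabenbu.
Rule 2 (regressive voicing assimilation): no segment meets the environment; /woggetutaabenbu/ is unchanged.
Rule 3 (degemination): /gg/ is a geminate; the first /g/ deletes. /woggetutaabenbu/ → wogetutaabenbu.
Rule 4 (intervocalic spirantization): /t/ is a stop between vowels /e/ and /u/, so it spirantizes to the fricative [s]. /t/ is a stop between vowels /u/ and /a/, so it spirantizes to the fricative [s]. /b/ is a stop between vowels /a/ and /e/, so it spirantizes to the fricative [v]. /wogetutaabenbu/ → wogesusaavenbu.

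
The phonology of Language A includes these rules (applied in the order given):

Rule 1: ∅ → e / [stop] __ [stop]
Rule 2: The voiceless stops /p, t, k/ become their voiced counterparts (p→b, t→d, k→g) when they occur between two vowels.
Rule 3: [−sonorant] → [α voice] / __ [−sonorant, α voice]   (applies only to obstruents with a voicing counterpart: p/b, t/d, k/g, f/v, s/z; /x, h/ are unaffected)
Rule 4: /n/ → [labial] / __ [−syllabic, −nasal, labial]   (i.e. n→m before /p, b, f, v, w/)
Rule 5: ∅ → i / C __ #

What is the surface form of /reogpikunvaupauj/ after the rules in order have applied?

reogebigumvaubauji

Rule 1 (stop-cluster e-epenthesis): /g/ and /p/ form a stop–stop cluster, so [e] is inserted between them. /reogpikunvaupauj/ → reogepikunvaupauj.
Rule 2 (intervocalic voicing): /p/ is a voiceless stop between vowels /e/ and /i/, so it voices to [b]. /k/ is a voiceless stop between vowels /i/ and /u/, so it voices to [g]. /p/ is a voiceless stop between vowels /u/ and /a/, so it voices to [b]. /reogepikunvaupauj/ → reogebigunvaubauj.
Rule 3 (regressive voicing assimilation): no segment meets the environment; /reogebigunvaubauj/ is unchanged.
Rule 4 (nasal place assimilation): /n/ precedes the labial consonant /v/, so it assimilates in place to [m]. /reogebigunvaubauj/ → reogebigumvaubauj.
Rule 5 (final i-epenthesis): the form ends in the consonant /j/, so [i] is inserted word-finally. /reogebigumvaubauj/ → reogebigumvaubauji.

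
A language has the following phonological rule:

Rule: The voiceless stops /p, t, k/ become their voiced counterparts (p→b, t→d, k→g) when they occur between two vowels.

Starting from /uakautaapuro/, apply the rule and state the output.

uagaudaaburo

/k/ is a voiceless stop between vowels /a/ and /a/, so it voices to [g].
/t/ is a voiceless stop between vowels /u/ and /a/, so it voices to [d].
/p/ is a voiceless stop between vowels /a/ and /u/, so it voices to [b].
Surface form: [uagaudaaburo].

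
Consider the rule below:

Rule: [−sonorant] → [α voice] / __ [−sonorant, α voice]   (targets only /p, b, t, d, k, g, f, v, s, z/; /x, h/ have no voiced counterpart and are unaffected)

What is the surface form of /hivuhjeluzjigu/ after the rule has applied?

No segment of /hivuhjeluzjigu/ meets the structural description of the rule, so the form surfaces unchanged.

hivuhjeluzjigu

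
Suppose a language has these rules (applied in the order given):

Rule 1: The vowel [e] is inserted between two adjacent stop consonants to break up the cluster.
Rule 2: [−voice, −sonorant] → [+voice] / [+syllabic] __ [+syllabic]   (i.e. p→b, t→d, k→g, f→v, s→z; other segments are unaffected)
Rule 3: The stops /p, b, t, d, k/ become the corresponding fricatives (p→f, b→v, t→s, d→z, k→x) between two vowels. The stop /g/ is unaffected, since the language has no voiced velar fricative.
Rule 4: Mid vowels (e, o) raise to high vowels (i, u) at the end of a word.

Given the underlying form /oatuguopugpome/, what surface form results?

Rule 1 (stop-cluster e-epenthesis): /g/ and /p/ form a stop–stop cluster, so [e] is inserted between them. /oatuguopugpome/ → oatuguopugepome.
Rule 2 (intervocalic voicing): /t/ is a voiceless obstruent between vowels /a/ and /u/, so it voices to [d]. /p/ is a voiceless obstruent between vowels /o/ and /u/, so it voices to [b]. /p/ is a voiceless obstruent between vowels /e/ and /o/, so it voices to [b]. /oatuguopugepome/ → oaduguobugebome.
Rule 3 (intervocalic spirantization): /d/ is a stop between vowels /a/ and /u/, so it spirantizes to the fricative [z]. /b/ is a stop between vowels /o/ and /u/, so it spirantizes to the fricative [v]. /b/ is a stop between vowels /e/ and /o/, so it spirantizes to the fricative [v]. /oaduguobugebome/ → oazuguovugevome.
Rule 4 (final vowel raising): /e/ is a mid vowel in word-final position, so it raises to [i]. /oazuguovugevome/ → oazuguovugevomi.

oazuguovugevomi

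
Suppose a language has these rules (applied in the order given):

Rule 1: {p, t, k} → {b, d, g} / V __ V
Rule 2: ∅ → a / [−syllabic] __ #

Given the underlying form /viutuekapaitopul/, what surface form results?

Rule 1 (intervocalic voicing): /t/ is a voiceless stop between vowels /u/ and /u/, so it voices to [d]. /k/ is a voiceless stop between vowels /e/ and /a/, so it voices to [g]. /p/ is a voiceless stop between vowels /a/ and /a/, so it voices to [b]. /t/ is a voiceless stop between vowels /i/ and /o/, so it voices to [d]. /p/ is a voiceless stop between vowels /o/ and /u/, so it voices to [b]. /viutuekapaitopul/ → viuduegabaidobul.
Rule 2 (final a-epenthesis): the form ends in the consonant /l/, so [a] is inserted word-finally. /viuduegabaidobul/ → viuduegabaidobula.

viuduegabaidobula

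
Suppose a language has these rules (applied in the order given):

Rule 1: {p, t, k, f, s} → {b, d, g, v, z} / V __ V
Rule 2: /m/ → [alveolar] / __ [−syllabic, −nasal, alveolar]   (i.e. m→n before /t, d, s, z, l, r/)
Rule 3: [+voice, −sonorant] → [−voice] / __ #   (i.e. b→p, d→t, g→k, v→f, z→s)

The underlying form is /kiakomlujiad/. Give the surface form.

Rule 1 (intervocalic voicing): /k/ is a voiceless obstruent between vowels /a/ and /o/, so it voices to [g]. /kiakomlujiad/ → kiagomlujiad.
Rule 2 (nasal place assimilation): /m/ precedes the alveolar consonant /l/, so it assimilates in place to [n]. /kiagomlujiad/ → kiagonlujiad.
Rule 3 (final devoicing): /d/ is a voiced obstruent in word-final position, so it devoices to [t]. /kiagonlujiad/ → kiagonlujiat.

kiagonlujiat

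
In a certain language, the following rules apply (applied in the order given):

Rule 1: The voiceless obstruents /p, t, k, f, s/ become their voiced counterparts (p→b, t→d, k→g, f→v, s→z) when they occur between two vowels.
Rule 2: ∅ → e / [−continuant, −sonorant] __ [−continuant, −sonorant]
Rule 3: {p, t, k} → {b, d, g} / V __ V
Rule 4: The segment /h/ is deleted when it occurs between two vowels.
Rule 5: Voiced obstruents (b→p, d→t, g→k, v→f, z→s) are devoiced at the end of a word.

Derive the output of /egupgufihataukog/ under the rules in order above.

egubeguviadaugok

Rule 1 (intervocalic voicing): /f/ is a voiceless obstruent between vowels /u/ and /i/, so it voices to [v]. /t/ is a voiceless obstruent between vowels /a/ and /a/, so it voices to [d]. /k/ is a voiceless obstruent between vowels /u/ and /o/, so it voices to [g]. /egupgufihataukog/ → egupguvihadaugog.
Rule 2 (stop-cluster e-epenthesis): /p/ and /g/ form a stop–stop cluster, so [e] is inserted between them. /egupguvihadaugog/ → egupeguvihadaugog.
Rule 3 (intervocalic voicing): /p/ is a voiceless stop between vowels /u/ and /e/, so it voices to [b]. /egupeguvihadaugog/ → egubeguvihadaugog.
Rule 4 (intervocalic h-deletion): /h/ occurs between vowels /i/ and /a/, so it deletes. /egubeguvihadaugog/ → egubeguviadaugog.
Rule 5 (final devoicing): /g/ is a voiced obstruent in word-final position, so it devoices to [k]. /egubeguviadaugog/ → egubeguviadaugok.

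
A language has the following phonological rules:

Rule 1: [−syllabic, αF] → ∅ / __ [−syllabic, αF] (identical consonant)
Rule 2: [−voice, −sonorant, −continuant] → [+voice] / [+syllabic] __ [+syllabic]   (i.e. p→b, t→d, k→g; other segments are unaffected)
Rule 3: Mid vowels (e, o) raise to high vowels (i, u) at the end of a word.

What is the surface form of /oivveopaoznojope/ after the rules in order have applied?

oiveobaoznojobi

Rule 1 (degemination): /vv/ is a geminate; the first /v/ deletes. /oivveopaoznojope/ → oiveopaoznojope.
Rule 2 (intervocalic voicing): /p/ is a voiceless stop between vowels /o/ and /a/, so it voices to [b]. /p/ is a voiceless stop between vowels /o/ and /e/, so it voices to [b]. /oiveopaoznojope/ → oiveobaoznojobe.
Rule 3 (final vowel raising): /e/ is a mid vowel in word-final position, so it raises to [i]. /oiveobaoznojobe/ → oiveobaoznojobi.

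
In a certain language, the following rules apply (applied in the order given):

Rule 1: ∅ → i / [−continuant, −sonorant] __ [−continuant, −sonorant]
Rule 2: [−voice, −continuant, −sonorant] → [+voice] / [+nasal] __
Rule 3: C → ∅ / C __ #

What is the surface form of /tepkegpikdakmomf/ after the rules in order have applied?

tepikegipikidakmom

Rule 1 (stop-cluster i-epenthesis): /p/ and /k/ form a stop–stop cluster, so [i] is inserted between them. /g/ and /p/ form a stop–stop cluster, so [i] is inserted between them. /k/ and /d/ form a stop–stop cluster, so [i] is inserted between them. /tepkegpikdakmomf/ → tepikegipikidakmomf.
Rule 2 (post-nasal voicing): no segment meets the environment; /tepikegipikidakmomf/ is unchanged.
Rule 3 (final cluster simplification): /f/ is the second consonant of a word-final cluster /mf/, so it deletes. /tepikegipikidakmomf/ → tepikegipikidakmom.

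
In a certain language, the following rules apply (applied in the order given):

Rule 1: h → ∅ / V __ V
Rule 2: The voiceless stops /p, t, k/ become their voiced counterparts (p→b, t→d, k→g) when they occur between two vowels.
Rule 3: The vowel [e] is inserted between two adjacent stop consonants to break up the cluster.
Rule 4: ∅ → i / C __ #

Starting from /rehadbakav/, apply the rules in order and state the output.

readebagavi

Rule 1 (intervocalic h-deletion): /h/ occurs between vowels /e/ and /a/, so it deletes. /rehadbakav/ → readbakav.
Rule 2 (intervocalic voicing): /k/ is a voiceless stop between vowels /a/ and /a/, so it voices to [g]. /readbakav/ → readbagav.
Rule 3 (stop-cluster e-epenthesis): /d/ and /b/ form a stop–stop cluster, so [e] is inserted between them. /readbagav/ → readebagav.
Rule 4 (final i-epenthesis): the form ends in the consonant /v/, so [i] is inserted word-finally. /readebagav/ → readebagavi.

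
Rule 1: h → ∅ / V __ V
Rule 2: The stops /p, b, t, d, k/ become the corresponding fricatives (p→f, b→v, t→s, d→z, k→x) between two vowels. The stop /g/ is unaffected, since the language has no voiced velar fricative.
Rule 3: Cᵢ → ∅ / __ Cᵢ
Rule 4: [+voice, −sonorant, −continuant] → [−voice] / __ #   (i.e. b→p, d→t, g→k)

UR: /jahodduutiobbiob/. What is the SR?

jaoduusiobiop

Rule 1 (intervocalic h-deletion): /h/ occurs between vowels /a/ and /o/, so it deletes. /jahodduutiobbiob/ → jaodduutiobbiob.
Rule 2 (intervocalic spirantization): /t/ is a stop between vowels /u/ and /i/, so it spirantizes to the fricative [s]. /jaodduutiobbiob/ → jaodduusiobbiob.
Rule 3 (degemination): /dd/ is a geminate; the first /d/ deletes. /bb/ is a geminate; the first /b/ deletes. /jaodduusiobbiob/ → jaoduusiobiob.
Rule 4 (final devoicing): /b/ is a voiced stop in word-final position, so it devoices to [p]. /jaoduusiobiob/ → jaoduusiobiop.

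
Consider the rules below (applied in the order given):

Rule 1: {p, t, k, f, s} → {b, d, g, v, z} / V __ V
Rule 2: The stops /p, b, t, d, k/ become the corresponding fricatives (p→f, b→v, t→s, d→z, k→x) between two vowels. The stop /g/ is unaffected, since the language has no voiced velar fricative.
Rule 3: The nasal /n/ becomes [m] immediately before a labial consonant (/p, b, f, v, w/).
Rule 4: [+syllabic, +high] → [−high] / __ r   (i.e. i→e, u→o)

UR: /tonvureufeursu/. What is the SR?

Rule 1 (intervocalic voicing): /f/ is a voiceless obstruent between vowels /u/ and /e/, so it voices to [v]. /tonvureufeursu/ → tonvureuveursu.
Rule 2 (intervocalic spirantization): no segment meets the environment; /tonvureuveursu/ is unchanged.
Rule 3 (nasal place assimilation): /n/ precedes the labial consonant /v/, so it assimilates in place to [m]. /tonvureuveursu/ → tomvureuveursu.
Rule 4 (pre-rhotic lowering): /u/ is a high vowel immediately before /r/, so it lowers to [o]. /u/ is a high vowel immediately before /r/, so it lowers to [o]. /tomvureuveursu/ → tomvoreuveorsu.

tomvoreuveorsu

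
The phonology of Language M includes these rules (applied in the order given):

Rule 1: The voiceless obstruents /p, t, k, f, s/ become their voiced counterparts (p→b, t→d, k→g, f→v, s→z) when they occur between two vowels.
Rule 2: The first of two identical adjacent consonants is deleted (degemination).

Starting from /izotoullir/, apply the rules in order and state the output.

izodoulir

Rule 1 (intervocalic voicing): /t/ is a voiceless obstruent between vowels /o/ and /o/, so it voices to [d]. /izotoullir/ → izodoullir.
Rule 2 (degemination): /ll/ is a geminate; the first /l/ deletes. /izodoullir/ → izodoulir.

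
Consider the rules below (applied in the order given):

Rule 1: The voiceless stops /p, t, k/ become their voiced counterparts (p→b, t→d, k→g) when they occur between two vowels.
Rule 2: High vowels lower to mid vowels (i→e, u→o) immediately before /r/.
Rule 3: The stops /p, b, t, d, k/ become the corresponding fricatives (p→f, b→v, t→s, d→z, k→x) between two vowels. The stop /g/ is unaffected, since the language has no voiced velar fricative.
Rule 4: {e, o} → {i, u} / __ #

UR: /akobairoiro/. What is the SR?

Rule 1 (intervocalic voicing): /k/ is a voiceless stop between vowels /a/ and /o/, so it voices to [g]. /akobairoiro/ → agobairoiro.
Rule 2 (pre-rhotic lowering): /i/ is a high vowel immediately before /r/, so it lowers to [e]. /i/ is a high vowel immediately before /r/, so it lowers to [e]. /agobairoiro/ → agobaeroero.
Rule 3 (intervocalic spirantization): /b/ is a stop between vowels /o/ and /a/, so it spirantizes to the fricative [v]. /agobaeroero/ → agovaeroero.
Rule 4 (final vowel raising): /o/ is a mid vowel in word-final position, so it raises to [u]. /agovaeroero/ → agovaeroeru.

agovaeroeru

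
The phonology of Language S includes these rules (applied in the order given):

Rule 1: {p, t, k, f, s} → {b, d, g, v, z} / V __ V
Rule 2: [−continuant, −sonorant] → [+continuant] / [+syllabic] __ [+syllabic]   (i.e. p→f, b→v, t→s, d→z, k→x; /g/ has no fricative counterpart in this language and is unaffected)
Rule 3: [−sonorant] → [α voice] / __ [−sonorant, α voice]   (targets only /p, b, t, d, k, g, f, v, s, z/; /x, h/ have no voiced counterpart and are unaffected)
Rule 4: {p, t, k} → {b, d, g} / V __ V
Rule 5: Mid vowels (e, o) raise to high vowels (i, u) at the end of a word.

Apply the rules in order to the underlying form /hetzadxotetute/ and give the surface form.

Rule 1 (intervocalic voicing): /t/ is a voiceless obstruent between vowels /o/ and /e/, so it voices to [d]. /t/ is a voiceless obstruent between vowels /e/ and /u/, so it voices to [d]. /t/ is a voiceless obstruent between vowels /u/ and /e/, so it voices to [d]. /hetzadxotetute/ → hetzadxodedude.
Rule 2 (intervocalic spirantization): /d/ is a stop between vowels /o/ and /e/, so it spirantizes to the fricative [z]. /d/ is a stop between vowels /e/ and /u/, so it spirantizes to the fricative [z]. /d/ is a stop between vowels /u/ and /e/, so it spirantizes to the fricative [z]. /hetzadxodedude/ → hetzadxozezuze.
Rule 3 (regressive voicing assimilation): /t/ precedes the voiced obstruent /z/, so it voices to [d] by assimilation. /d/ precedes the voiceless obstruent /x/, so it devoices to [t] by assimilation. /hetzadxozezuze/ → hedzatxozezuze.
Rule 4 (intervocalic voicing): no segment meets the environment; /hedzatxozezuze/ is unchanged.
Rule 5 (final vowel raising): /e/ is a mid vowel in word-final position, so it raises to [i]. /hedzatxozezuze/ → hedzatxozezuzi.

hedzatxozezuzi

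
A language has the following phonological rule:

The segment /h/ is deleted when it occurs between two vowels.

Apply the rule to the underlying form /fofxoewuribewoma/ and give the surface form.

No segment of /fofxoewuribewoma/ meets the structural description of the rule, so the form surfaces unchanged.

fofxoewuribewoma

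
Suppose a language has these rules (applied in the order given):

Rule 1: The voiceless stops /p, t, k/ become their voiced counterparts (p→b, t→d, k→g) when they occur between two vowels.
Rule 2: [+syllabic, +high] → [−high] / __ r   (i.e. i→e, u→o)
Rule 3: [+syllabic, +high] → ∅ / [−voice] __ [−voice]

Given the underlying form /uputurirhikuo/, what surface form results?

ubudorerhiguo

Rule 1 (intervocalic voicing): /p/ is a voiceless stop between vowels /u/ and /u/, so it voices to [b]. /t/ is a voiceless stop between vowels /u/ and /u/, so it voices to [d]. /k/ is a voiceless stop between vowels /i/ and /u/, so it voices to [g]. /uputurirhikuo/ → ubudurirhiguo.
Rule 2 (pre-rhotic lowering): /u/ is a high vowel immediately before /r/, so it lowers to [o]. /i/ is a high vowel immediately before /r/, so it lowers to [e]. /ubudurirhiguo/ → ubudorerhiguo.
Rule 3 (high vowel syncope): no segment meets the environment; /ubudorerhiguo/ is unchanged.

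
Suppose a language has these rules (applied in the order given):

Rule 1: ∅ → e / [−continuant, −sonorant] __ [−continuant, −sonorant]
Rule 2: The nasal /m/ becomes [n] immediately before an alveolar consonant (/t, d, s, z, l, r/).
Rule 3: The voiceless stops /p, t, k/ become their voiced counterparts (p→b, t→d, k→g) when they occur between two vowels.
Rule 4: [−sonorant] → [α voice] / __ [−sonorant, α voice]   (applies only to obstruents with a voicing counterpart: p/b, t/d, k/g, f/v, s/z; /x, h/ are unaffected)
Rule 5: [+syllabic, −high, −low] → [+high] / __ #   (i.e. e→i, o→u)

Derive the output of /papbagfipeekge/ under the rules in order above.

Rule 1 (stop-cluster e-epenthesis): /p/ and /b/ form a stop–stop cluster, so [e] is inserted between them. /k/ and /g/ form a stop–stop cluster, so [e] is inserted between them. /papbagfipeekge/ → papebagfipeekege.
Rule 2 (nasal place assimilation): no segment meets the environment; /papebagfipeekege/ is unchanged.
Rule 3 (intervocalic voicing): /p/ is a voiceless stop between vowels /a/ and /e/, so it voices to [b]. /p/ is a voiceless stop between vowels /i/ and /e/, so it voices to [b]. /k/ is a voiceless stop between vowels /e/ and /e/, so it voices to [g]. /papebagfipeekege/ → pabebagfibeegege.
Rule 4 (regressive voicing assimilation): /g/ precedes the voiceless obstruent /f/, so it devoices to [k] by assimilation. /pabebagfibeegege/ → pabebakfibeegege.
Rule 5 (final vowel raising): /e/ is a mid vowel in word-final position, so it raises to [i]. /pabebakfibeegege/ → pabebakfibeegegi.

pabebakfibeegegi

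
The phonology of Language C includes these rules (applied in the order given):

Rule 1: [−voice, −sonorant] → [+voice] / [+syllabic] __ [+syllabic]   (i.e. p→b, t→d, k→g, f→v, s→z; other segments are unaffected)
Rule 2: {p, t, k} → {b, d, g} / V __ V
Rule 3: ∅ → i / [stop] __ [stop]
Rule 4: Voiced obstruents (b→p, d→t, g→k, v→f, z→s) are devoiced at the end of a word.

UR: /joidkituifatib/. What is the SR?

joidikiduivadip

Rule 1 (intervocalic voicing): /t/ is a voiceless obstruent between vowels /i/ and /u/, so it voices to [d]. /f/ is a voiceless obstruent between vowels /i/ and /a/, so it voices to [v]. /t/ is a voiceless obstruent between vowels /a/ and /i/, so it voices to [d]. /joidkituifatib/ → joidkiduivadib.
Rule 2 (intervocalic voicing): no segment meets the environment; /joidkiduivadib/ is unchanged.
Rule 3 (stop-cluster i-epenthesis): /d/ and /k/ form a stop–stop cluster, so [i] is inserted between them. /joidkiduivadib/ → joidikiduivadib.
Rule 4 (final devoicing): /b/ is a voiced obstruent in word-final position, so it devoices to [p]. /joidikiduivadib/ → joidikiduivadip.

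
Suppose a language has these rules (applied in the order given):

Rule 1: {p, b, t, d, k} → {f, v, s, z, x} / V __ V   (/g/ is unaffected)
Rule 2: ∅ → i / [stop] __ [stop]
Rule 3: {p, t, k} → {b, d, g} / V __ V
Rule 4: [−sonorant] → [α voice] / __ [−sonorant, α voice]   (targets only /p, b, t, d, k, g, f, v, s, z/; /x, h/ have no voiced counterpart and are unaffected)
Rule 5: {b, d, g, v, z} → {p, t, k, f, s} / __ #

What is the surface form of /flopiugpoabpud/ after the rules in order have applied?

flofiugiboabibut

Rule 1 (intervocalic spirantization): /p/ is a stop between vowels /o/ and /i/, so it spirantizes to the fricative [f]. /flopiugpoabpud/ → flofiugpoabpud.
Rule 2 (stop-cluster i-epenthesis): /g/ and /p/ form a stop–stop cluster, so [i] is inserted between them. /b/ and /p/ form a stop–stop cluster, so [i] is inserted between them. /flofiugpoabpud/ → flofiugipoabipud.
Rule 3 (intervocalic voicing): /p/ is a voiceless stop between vowels /i/ and /o/, so it voices to [b]. /p/ is a voiceless stop between vowels /i/ and /u/, so it voices to [b]. /flofiugipoabipud/ → flofiugiboabibud.
Rule 4 (regressive voicing assimilation): no segment meets the environment; /flofiugiboabibud/ is unchanged.
Rule 5 (final devoicing): /d/ is a voiced obstruent in word-final position, so it devoices to [t]. /flofiugiboabibud/ → flofiugiboabibut.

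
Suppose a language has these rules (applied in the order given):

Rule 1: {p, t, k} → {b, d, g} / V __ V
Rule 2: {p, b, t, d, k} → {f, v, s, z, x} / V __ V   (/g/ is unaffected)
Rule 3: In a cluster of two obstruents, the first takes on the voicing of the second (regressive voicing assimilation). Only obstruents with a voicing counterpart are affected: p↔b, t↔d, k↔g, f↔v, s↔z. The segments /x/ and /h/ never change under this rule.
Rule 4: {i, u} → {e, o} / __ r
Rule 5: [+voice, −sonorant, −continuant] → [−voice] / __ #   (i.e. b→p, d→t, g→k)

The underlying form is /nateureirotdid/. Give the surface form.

Rule 1 (intervocalic voicing): /t/ is a voiceless stop between vowels /a/ and /e/, so it voices to [d]. /nateureirotdid/ → nadeureirotdid.
Rule 2 (intervocalic spirantization): /d/ is a stop between vowels /a/ and /e/, so it spirantizes to the fricative [z]. /nadeureirotdid/ → nazeureirotdid.
Rule 3 (regressive voicing assimilation): /t/ precedes the voiced obstruent /d/, so it voices to [d] by assimilation. /nazeureirotdid/ → nazeureiroddid.
Rule 4 (pre-rhotic lowering): /u/ is a high vowel immediately before /r/, so it lowers to [o]. /i/ is a high vowel immediately before /r/, so it lowers to [e]. /nazeureiroddid/ → nazeoreeroddid.
Rule 5 (final devoicing): /d/ is a voiced stop in word-final position, so it devoices to [t]. /nazeoreeroddid/ → nazeoreeroddit.

nazeoreeroddit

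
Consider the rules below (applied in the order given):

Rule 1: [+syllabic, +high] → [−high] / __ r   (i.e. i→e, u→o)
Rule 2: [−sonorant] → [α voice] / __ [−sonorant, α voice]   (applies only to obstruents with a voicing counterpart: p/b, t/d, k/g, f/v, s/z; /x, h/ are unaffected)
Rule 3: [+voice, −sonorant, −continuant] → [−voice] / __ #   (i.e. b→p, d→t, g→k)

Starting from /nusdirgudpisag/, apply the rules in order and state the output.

Rule 1 (pre-rhotic lowering): /i/ is a high vowel immediately before /r/, so it lowers to [e]. /nusdirgudpisag/ → nusdergudpisag.
Rule 2 (regressive voicing assimilation): /s/ precedes the voiced obstruent /d/, so it voices to [z] by assimilation. /d/ precedes the voiceless obstruent /p/, so it devoices to [t] by assimilation. /nusdergudpisag/ → nuzdergutpisag.
Rule 3 (final devoicing): /g/ is a voiced stop in word-final position, so it devoices to [k]. /nuzdergutpisag/ → nuzdergutpisak.

nuzdergutpisak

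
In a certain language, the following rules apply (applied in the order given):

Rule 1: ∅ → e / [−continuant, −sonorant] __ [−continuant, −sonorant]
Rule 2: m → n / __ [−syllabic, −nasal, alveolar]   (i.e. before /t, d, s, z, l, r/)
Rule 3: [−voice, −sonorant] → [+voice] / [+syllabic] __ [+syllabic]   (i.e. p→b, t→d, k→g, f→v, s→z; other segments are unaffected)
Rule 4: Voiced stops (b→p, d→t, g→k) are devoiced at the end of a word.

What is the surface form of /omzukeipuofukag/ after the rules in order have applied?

Rule 1 (stop-cluster e-epenthesis): no segment meets the environment; /omzukeipuofukag/ is unchanged.
Rule 2 (nasal place assimilation): /m/ precedes the alveolar consonant /z/, so it assimilates in place to [n]. /omzukeipuofukag/ → onzukeipuofukag.
Rule 3 (intervocalic voicing): /k/ is a voiceless obstruent between vowels /u/ and /e/, so it voices to [g]. /p/ is a voiceless obstruent between vowels /i/ and /u/, so it voices to [b]. /f/ is a voiceless obstruent between vowels /o/ and /u/, so it voices to [v]. /k/ is a voiceless obstruent between vowels /u/ and /a/, so it voices to [g]. /onzukeipuofukag/ → onzugeibuovugag.
Rule 4 (final devoicing): /g/ is a voiced stop in word-final position, so it devoices to [k]. /onzugeibuovugag/ → onzugeibuovugak.

onzugeibuovugak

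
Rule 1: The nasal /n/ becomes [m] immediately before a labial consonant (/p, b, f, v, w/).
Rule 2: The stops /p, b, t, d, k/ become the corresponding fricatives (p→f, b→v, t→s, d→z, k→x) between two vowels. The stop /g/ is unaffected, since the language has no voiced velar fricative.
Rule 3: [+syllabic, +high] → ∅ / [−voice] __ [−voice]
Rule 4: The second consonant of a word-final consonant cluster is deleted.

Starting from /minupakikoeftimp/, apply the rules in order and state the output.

Rule 1 (nasal place assimilation): no segment meets the environment; /minupakikoeftimp/ is unchanged.
Rule 2 (intervocalic spirantization): /p/ is a stop between vowels /u/ and /a/, so it spirantizes to the fricative [f]. /k/ is a stop between vowels /a/ and /i/, so it spirantizes to the fricative [x]. /k/ is a stop between vowels /i/ and /o/, so it spirantizes to the fricative [x]. /minupakikoeftimp/ → minufaxixoeftimp.
Rule 3 (high vowel syncope): /i/ is a high vowel flanked by voiceless consonants /x/ and /x/, so it deletes. /minufaxixoeftimp/ → minufaxxoeftimp.
Rule 4 (final cluster simplification): /p/ is the second consonant of a word-final cluster /mp/, so it deletes. /minufaxxoeftimp/ → minufaxxoeftim.

minufaxxoeftim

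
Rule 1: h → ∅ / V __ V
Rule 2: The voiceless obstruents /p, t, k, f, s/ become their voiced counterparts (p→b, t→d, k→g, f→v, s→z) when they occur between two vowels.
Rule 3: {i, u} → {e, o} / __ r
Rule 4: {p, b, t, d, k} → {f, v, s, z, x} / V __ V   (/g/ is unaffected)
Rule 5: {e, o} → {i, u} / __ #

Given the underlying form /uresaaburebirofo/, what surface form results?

orezaavoreverovu

Rule 1 (intervocalic h-deletion): no segment meets the environment; /uresaaburebirofo/ is unchanged.
Rule 2 (intervocalic voicing): /s/ is a voiceless obstruent between vowels /e/ and /a/, so it voices to [z]. /f/ is a voiceless obstruent between vowels /o/ and /o/, so it voices to [v]. /uresaaburebirofo/ → urezaaburebirovo.
Rule 3 (pre-rhotic lowering): /u/ is a high vowel immediately before /r/, so it lowers to [o]. /u/ is a high vowel immediately before /r/, so it lowers to [o]. /i/ is a high vowel immediately before /r/, so it lowers to [e]. /urezaaburebirovo/ → orezaaboreberovo.
Rule 4 (intervocalic spirantization): /b/ is a stop between vowels /a/ and /o/, so it spirantizes to the fricative [v]. /b/ is a stop between vowels /e/ and /e/, so it spirantizes to the fricative [v]. /orezaaboreberovo/ → orezaavoreverovo.
Rule 5 (final vowel raising): /o/ is a mid vowel in word-final position, so it raises to [u]. /orezaavoreverovo/ → orezaavoreverovu.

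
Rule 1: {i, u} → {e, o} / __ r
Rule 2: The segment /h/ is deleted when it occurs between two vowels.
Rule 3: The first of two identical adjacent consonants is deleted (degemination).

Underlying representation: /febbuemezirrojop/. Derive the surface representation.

Rule 1 (pre-rhotic lowering): /i/ is a high vowel immediately before /r/, so it lowers to [e]. /febbuemezirrojop/ → febbuemezerrojop.
Rule 2 (intervocalic h-deletion): no segment meets the environment; /febbuemezerrojop/ is unchanged.
Rule 3 (degemination): /bb/ is a geminate; the first /b/ deletes. /rr/ is a geminate; the first /r/ deletes. /febbuemezerrojop/ → febuemezerojop.

febuemezerojop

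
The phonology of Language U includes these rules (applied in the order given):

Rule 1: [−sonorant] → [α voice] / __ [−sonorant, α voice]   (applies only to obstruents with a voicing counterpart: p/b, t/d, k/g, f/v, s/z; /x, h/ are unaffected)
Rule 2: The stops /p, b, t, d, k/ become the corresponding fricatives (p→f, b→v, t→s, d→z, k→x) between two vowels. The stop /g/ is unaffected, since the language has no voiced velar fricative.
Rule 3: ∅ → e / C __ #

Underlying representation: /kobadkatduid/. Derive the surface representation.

kovatkadduide

Rule 1 (regressive voicing assimilation): /d/ precedes the voiceless obstruent /k/, so it devoices to [t] by assimilation. /t/ precedes the voiced obstruent /d/, so it voices to [d] by assimilation. /kobadkatduid/ → kobatkadduid.
Rule 2 (intervocalic spirantization): /b/ is a stop between vowels /o/ and /a/, so it spirantizes to the fricative [v]. /kobatkadduid/ → kovatkadduid.
Rule 3 (final e-epenthesis): the form ends in the consonant /d/, so [e] is inserted word-finally. /kovatkadduid/ → kovatkadduide.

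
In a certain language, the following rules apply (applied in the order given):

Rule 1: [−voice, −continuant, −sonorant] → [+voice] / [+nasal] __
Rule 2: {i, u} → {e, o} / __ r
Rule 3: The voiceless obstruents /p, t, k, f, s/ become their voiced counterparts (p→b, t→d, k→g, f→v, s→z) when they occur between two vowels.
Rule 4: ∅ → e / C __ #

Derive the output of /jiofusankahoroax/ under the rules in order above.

jiovuzangahoroaxe

Rule 1 (post-nasal voicing): /k/ is a voiceless stop immediately after the nasal /n/, so it voices to [g]. /jiofusankahoroax/ → jiofusangahoroax.
Rule 2 (pre-rhotic lowering): no segment meets the environment; /jiofusangahoroax/ is unchanged.
Rule 3 (intervocalic voicing): /f/ is a voiceless obstruent between vowels /o/ and /u/, so it voices to [v]. /s/ is a voiceless obstruent between vowels /u/ and /a/, so it voices to [z]. /jiofusangahoroax/ → jiovuzangahoroax.
Rule 4 (final e-epenthesis): the form ends in the consonant /x/, so [e] is inserted word-finally. /jiovuzangahoroax/ → jiovuzangahoroaxe.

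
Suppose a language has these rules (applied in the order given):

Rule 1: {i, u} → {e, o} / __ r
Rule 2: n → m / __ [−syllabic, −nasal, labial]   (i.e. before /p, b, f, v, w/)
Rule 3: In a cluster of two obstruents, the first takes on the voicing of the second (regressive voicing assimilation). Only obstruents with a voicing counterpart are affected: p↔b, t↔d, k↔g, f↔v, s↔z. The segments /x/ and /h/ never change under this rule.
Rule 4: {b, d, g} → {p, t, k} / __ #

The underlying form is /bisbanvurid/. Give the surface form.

Rule 1 (pre-rhotic lowering): /u/ is a high vowel immediately before /r/, so it lowers to [o]. /bisbanvurid/ → bisbanvorid.
Rule 2 (nasal place assimilation): /n/ precedes the labial consonant /v/, so it assimilates in place to [m]. /bisbanvorid/ → bisbamvorid.
Rule 3 (regressive voicing assimilation): /s/ precedes the voiced obstruent /b/, so it voices to [z] by assimilation. /bisbamvorid/ → bizbamvorid.
Rule 4 (final devoicing): /d/ is a voiced stop in word-final position, so it devoices to [t]. /bizbamvorid/ → bizbamvorit.

bizbamvorit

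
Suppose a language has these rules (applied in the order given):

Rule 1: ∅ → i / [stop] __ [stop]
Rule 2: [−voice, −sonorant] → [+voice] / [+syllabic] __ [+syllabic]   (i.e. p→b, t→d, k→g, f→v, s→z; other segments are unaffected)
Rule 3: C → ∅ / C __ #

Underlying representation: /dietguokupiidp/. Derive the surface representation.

diediguogubiidip

Rule 1 (stop-cluster i-epenthesis): /t/ and /g/ form a stop–stop cluster, so [i] is inserted between them. /d/ and /p/ form a stop–stop cluster, so [i] is inserted between them. /dietguokupiidp/ → dietiguokupiidip.
Rule 2 (intervocalic voicing): /t/ is a voiceless obstruent between vowels /e/ and /i/, so it voices to [d]. /k/ is a voiceless obstruent between vowels /o/ and /u/, so it voices to [g]. /p/ is a voiceless obstruent between vowels /u/ and /i/, so it voices to [b]. /dietiguokupiidip/ → diediguogubiidip.
Rule 3 (final cluster simplification): no segment meets the environment; /diediguogubiidip/ is unchanged.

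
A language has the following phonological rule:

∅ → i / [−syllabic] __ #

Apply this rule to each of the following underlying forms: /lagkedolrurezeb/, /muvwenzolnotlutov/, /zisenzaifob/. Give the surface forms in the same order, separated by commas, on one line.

lagkedolrurezebi, muvwenzolnotlutovi, zisenzaifobi

/lagkedolrurezeb/: the form ends in the consonant /b/, so [i] is inserted word-finally. → [lagkedolrurezebi].
/muvwenzolnotlutov/: the form ends in the consonant /v/, so [i] is inserted word-finally. → [muvwenzolnotlutovi].
/zisenzaifob/: the form ends in the consonant /b/, so [i] is inserted word-finally. → [zisenzaifobi].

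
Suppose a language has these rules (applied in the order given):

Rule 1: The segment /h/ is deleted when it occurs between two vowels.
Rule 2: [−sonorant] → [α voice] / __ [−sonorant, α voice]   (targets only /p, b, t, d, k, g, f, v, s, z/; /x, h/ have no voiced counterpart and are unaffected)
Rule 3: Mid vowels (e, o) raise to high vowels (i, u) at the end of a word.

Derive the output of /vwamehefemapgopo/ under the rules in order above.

Rule 1 (intervocalic h-deletion): /h/ occurs between vowels /e/ and /e/, so it deletes. /vwamehefemapgopo/ → vwameefemapgopo.
Rule 2 (regressive voicing assimilation): /p/ precedes the voiced obstruent /g/, so it voices to [b] by assimilation. /vwameefemapgopo/ → vwameefemabgopo.
Rule 3 (final vowel raising): /o/ is a mid vowel in word-final position, so it raises to [u]. /vwameefemabgopo/ → vwameefemabgopu.

vwameefemabgopu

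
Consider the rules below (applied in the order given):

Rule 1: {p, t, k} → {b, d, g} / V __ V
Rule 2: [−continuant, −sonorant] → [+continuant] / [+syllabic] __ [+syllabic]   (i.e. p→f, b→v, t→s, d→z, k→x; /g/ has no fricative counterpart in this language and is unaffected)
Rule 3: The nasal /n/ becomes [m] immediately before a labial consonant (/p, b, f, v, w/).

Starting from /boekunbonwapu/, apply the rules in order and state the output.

boegumbomwavu

Rule 1 (intervocalic voicing): /k/ is a voiceless stop between vowels /e/ and /u/, so it voices to [g]. /p/ is a voiceless stop between vowels /a/ and /u/, so it voices to [b]. /boekunbonwapu/ → boegunbonwabu.
Rule 2 (intervocalic spirantization): /b/ is a stop between vowels /a/ and /u/, so it spirantizes to the fricative [v]. /boegunbonwabu/ → boegunbonwavu.
Rule 3 (nasal place assimilation): /n/ precedes the labial consonant /b/, so it assimilates in place to [m]. /n/ precedes the labial consonant /w/, so it assimilates in place to [m]. /boegunbonwavu/ → boegumbomwavu.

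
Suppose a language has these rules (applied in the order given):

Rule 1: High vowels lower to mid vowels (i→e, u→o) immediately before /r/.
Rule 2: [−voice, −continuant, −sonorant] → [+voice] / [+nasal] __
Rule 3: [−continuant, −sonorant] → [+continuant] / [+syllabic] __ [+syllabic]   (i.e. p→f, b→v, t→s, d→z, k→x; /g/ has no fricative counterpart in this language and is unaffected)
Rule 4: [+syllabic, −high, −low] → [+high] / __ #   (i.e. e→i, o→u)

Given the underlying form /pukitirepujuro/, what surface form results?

puxiserefujoru

Rule 1 (pre-rhotic lowering): /i/ is a high vowel immediately before /r/, so it lowers to [e]. /u/ is a high vowel immediately before /r/, so it lowers to [o]. /pukitirepujuro/ → pukiterepujoro.
Rule 2 (post-nasal voicing): no segment meets the environment; /pukiterepujoro/ is unchanged.
Rule 3 (intervocalic spirantization): /k/ is a stop between vowels /u/ and /i/, so it spirantizes to the fricative [x]. /t/ is a stop between vowels /i/ and /e/, so it spirantizes to the fricative [s]. /p/ is a stop between vowels /e/ and /u/, so it spirantizes to the fricative [f]. /pukiterepujoro/ → puxiserefujoro.
Rule 4 (final vowel raising): /o/ is a mid vowel in word-final position, so it raises to [u]. /puxiserefujoro/ → puxiserefujoru.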